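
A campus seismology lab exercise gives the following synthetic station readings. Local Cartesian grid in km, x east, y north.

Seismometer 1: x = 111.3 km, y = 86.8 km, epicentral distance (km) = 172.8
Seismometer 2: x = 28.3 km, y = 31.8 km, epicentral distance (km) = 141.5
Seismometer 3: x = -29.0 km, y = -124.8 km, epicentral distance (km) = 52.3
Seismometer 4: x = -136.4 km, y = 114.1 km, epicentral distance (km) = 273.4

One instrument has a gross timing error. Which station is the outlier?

Solve using three stations at a time. Using Seismometer 2, Seismometer 3, Seismometer 4 (subtract circle equations pairwise → linear system) gives (x, y) ≈ (20.9, -109.5).
Distances from that point to each station vs reported:
  Seismometer 1: calculated 216.1 vs reported 172.8 → residual 43.3 km
  Seismometer 2: calculated 141.5 vs reported 141.5 → residual 0.0 km
  Seismometer 3: calculated 52.2 vs reported 52.3 → residual 0.1 km
  Seismometer 4: calculated 273.4 vs reported 273.4 → residual 0.0 km
Seismometer 2, Seismometer 3, Seismometer 4 are mutually consistent (residuals ≈ 0); Seismometer 1 is off by 43.3 km.

Seismometer 1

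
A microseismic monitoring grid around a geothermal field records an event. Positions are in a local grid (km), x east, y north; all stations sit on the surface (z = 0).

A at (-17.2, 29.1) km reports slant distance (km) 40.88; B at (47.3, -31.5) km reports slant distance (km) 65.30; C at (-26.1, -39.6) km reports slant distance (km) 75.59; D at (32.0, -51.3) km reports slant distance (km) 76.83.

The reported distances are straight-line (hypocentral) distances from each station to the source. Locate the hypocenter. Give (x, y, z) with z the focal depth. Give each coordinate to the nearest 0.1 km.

(14.4, 19.5, 24.1)

Each station gives a sphere (x−x_i)² + (y−y_i)² + z² = d_i² (stations at z=0).
Subtracting the A sphere from B and C: z² cancels, leaving linear equations in x and y:
129.0 x − 121.2 y = -506.03
-17.8 x − 137.4 y = -2935.95
Solving: x ≈ 14.400, y ≈ 19.502 km (keep extra digits for the depth step; rounded: 14.4, 19.5).
Then from the A sphere: z² = 40.88² − (x + 17.2)² − (y − 29.1)² with x = 14.400, y = 19.502, so z ≈ 24.093 ≈ 24.1 km.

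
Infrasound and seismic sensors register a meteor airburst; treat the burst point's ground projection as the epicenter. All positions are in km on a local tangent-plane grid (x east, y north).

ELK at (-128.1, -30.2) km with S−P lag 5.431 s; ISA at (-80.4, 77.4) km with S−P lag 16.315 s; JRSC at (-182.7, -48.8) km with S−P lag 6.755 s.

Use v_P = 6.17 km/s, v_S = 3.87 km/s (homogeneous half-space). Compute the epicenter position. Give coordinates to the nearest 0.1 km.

Distance from S−P lag: d = Δt · v_P v_S / (v_P − v_S) = Δt · (6.17·3.87)/(6.17−3.87) ≈ 10.3817·Δt.
So d_ELK = 56.38, d_ISA = 169.38, d_JRSC = 70.13 km.
Circle about each station: (x + 128.1)² + (y + 30.2)² = 56.38²; (x + 80.4)² + (y − 77.4)² = 169.38²; (x + 182.7)² + (y + 48.8)² = 70.13².
Subtracting pairs of circle equations eliminates x²+y² and gives linear equations (the radical axes):
95.4 x + 215.2 y = -30377.61
-109.2 x − 37.2 y = 16699.57
Solving the 2×2 system: x ≈ -123.5, y ≈ -86.4 km.

x ≈ -123.5 km, y ≈ -86.4 km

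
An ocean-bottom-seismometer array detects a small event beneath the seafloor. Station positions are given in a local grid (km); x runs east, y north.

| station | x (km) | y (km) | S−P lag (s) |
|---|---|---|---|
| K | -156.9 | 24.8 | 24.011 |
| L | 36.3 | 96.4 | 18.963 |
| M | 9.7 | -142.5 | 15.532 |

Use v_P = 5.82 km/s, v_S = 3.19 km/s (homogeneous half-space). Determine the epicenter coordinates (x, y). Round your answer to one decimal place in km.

(2.4, -33.1)

Distance from S−P lag: d = Δt · v_P v_S / (v_P − v_S) = Δt · (5.82·3.19)/(5.82−3.19) ≈ 7.0592·Δt.
So d_K = 169.50, d_L = 133.86, d_M = 109.64 km.
Circle about each station: (x + 156.9)² + (y − 24.8)² = 169.50²; (x − 36.3)² + (y − 96.4)² = 133.86²; (x − 9.7)² + (y + 142.5)² = 109.64².
Subtracting the K equation from the L and M equations removes the quadratic terms:
386.4 x + 143.2 y = -3810.25
333.2 x − 334.6 y = 11877.01
Solving the 2×2 system: x ≈ 2.4, y ≈ -33.1 km.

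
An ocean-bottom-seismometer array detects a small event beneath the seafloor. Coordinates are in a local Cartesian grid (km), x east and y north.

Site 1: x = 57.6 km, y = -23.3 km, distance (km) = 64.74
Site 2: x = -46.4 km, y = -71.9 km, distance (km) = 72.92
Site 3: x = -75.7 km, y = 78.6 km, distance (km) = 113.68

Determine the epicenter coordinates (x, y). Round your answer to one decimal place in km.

(-6.0, -11.2)

Circle about each station: (x − 57.6)² + (y + 23.3)² = 64.74²; (x + 46.4)² + (y + 71.9)² = 72.92²; (x + 75.7)² + (y − 78.6)² = 113.68².
Subtracting pairs of circle equations eliminates x²+y² and gives linear equations (the radical axes):
-208.0 x − 97.2 y = 2335.86
-266.6 x + 203.8 y = -684.07
Solving the 2×2 system: x ≈ -6.0, y ≈ -11.2 km.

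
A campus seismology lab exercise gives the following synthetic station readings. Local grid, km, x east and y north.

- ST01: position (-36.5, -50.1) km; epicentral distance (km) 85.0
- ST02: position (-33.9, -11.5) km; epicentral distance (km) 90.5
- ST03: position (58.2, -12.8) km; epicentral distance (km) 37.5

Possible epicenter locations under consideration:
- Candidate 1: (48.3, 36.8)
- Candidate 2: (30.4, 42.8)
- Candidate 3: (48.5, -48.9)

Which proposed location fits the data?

For each candidate, compare |candidate − station| to the reported distance:
Candidate 1: residuals ST01 36.4, ST02 4.8, ST03 13.1 → max 36.4 km
Candidate 2: residuals ST01 29.5, ST02 6.3, ST03 24.7 → max 29.5 km
Candidate 3: residuals ST01 0.0, ST02 0.0, ST03 0.1 → max 0.1 km
Only Candidate 3 has all residuals ≈ 0.

Candidate 3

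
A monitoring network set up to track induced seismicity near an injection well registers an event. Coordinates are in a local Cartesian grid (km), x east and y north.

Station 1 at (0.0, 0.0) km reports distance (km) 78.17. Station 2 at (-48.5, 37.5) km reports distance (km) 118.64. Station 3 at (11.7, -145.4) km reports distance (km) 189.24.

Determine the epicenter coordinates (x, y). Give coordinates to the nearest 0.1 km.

Circle about each station: x² + y² = 78.17²; (x + 48.5)² + (y − 37.5)² = 118.64²; (x − 11.7)² + (y + 145.4)² = 189.24².
Subtracting the Station 1 equation from the Station 2 and Station 3 equations removes the quadratic terms:
-97.0 x + 75.0 y = -4206.40
23.4 x − 290.8 y = -8423.18
Solving the 2×2 system: x ≈ 70.1, y ≈ 34.6 km.
Check against Station 1 (with the unrounded x, y): √(x²+y²) = 78.20 ≈ 78.17 km. ✓

x ≈ 70.1 km, y ≈ 34.6 km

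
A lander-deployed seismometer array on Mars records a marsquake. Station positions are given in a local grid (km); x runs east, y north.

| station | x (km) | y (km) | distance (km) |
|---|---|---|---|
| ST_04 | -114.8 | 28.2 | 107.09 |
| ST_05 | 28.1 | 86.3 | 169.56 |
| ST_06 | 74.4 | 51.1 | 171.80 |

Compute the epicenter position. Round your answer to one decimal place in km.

(-55.7, -61.1)

Circle about each station: (x + 114.8)² + (y − 28.2)² = 107.09²; (x − 28.1)² + (y − 86.3)² = 169.56²; (x − 74.4)² + (y − 51.1)² = 171.80².
Subtracting the ST_04 equation from the ST_05 and ST_06 equations removes the quadratic terms:
285.8 x + 116.2 y = -23019.31
378.4 x + 45.8 y = -23874.68
Solving the 2×2 system: x ≈ -55.7, y ≈ -61.1 km.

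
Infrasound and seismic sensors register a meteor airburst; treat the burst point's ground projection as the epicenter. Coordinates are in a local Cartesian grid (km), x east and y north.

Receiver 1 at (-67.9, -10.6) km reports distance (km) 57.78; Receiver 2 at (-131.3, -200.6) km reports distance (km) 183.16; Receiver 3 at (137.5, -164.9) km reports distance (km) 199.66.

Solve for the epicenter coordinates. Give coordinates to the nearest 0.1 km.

Circle about each station: (x + 67.9)² + (y + 10.6)² = 57.78²; (x + 131.3)² + (y + 200.6)² = 183.16²; (x − 137.5)² + (y + 164.9)² = 199.66².
Subtracting the Receiver 1 equation from the Receiver 2 and Receiver 3 equations removes the quadratic terms:
-126.8 x − 380.0 y = 22548.22
410.8 x − 308.6 y = 4849.90
Solving the 2×2 system: x ≈ -26.2, y ≈ -50.6 km.

(-26.2, -50.6)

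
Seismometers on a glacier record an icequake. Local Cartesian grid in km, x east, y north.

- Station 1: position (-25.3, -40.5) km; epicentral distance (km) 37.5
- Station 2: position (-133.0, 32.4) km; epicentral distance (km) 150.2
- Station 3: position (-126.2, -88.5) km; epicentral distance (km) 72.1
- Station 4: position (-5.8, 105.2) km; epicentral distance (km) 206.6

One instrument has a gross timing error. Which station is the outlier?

Solve using three stations at a time. Using Station 2, Station 3, Station 4 (subtract circle equations pairwise → linear system) gives (x, y) ≈ (-54.4, -95.6).
Distances from that point to each station vs reported:
  Station 1: calculated 62.3 vs reported 37.5 → residual 24.8 km
  Station 2: calculated 150.2 vs reported 150.2 → residual 0.0 km
  Station 3: calculated 72.2 vs reported 72.1 → residual 0.1 km
  Station 4: calculated 206.6 vs reported 206.6 → residual 0.0 km
Station 2, Station 3, Station 4 are mutually consistent (residuals ≈ 0); Station 1 is off by 24.8 km.

Station 1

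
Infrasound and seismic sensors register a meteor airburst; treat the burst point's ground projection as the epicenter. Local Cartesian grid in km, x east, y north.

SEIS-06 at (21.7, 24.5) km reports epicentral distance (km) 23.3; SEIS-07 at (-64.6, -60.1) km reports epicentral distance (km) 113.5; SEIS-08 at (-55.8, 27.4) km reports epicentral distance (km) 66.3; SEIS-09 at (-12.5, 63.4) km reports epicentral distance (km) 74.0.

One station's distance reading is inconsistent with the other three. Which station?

Solve using three stations at a time. Using SEIS-06, SEIS-07, SEIS-09 (subtract circle equations pairwise → linear system) gives (x, y) ≈ (29.9, 2.8).
Distances from that point to each station vs reported:
  SEIS-06: calculated 23.2 vs reported 23.3 → residual 0.1 km
  SEIS-07: calculated 113.5 vs reported 113.5 → residual 0.0 km
  SEIS-08: calculated 89.1 vs reported 66.3 → residual 22.8 km
  SEIS-09: calculated 74.0 vs reported 74.0 → residual 0.0 km
SEIS-06, SEIS-07, SEIS-09 are mutually consistent (residuals ≈ 0); SEIS-08 is off by 22.8 km.

SEIS-08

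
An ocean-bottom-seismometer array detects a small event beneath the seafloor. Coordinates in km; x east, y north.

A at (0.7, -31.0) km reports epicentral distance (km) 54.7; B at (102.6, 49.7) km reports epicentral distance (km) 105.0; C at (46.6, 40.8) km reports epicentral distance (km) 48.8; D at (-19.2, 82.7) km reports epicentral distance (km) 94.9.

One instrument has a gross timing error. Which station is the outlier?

Solve using three stations at a time. Using A, B, C (subtract circle equations pairwise → linear system) gives (x, y) ≈ (0.8, 23.7).
Distances from that point to each station vs reported:
  A: calculated 54.7 vs reported 54.7 → residual 0.0 km
  B: calculated 105.0 vs reported 105.0 → residual 0.0 km
  C: calculated 48.8 vs reported 48.8 → residual 0.0 km
  D: calculated 62.3 vs reported 94.9 → residual 32.6 km
A, B, C are mutually consistent (residuals ≈ 0); D is off by 32.6 km.

D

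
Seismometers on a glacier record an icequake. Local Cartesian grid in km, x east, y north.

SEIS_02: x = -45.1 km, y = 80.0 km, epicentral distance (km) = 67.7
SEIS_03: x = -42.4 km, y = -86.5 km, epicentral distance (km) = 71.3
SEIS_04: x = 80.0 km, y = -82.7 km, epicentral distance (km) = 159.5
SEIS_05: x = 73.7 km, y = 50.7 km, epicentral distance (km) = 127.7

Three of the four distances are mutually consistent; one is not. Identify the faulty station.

SEIS_03

Solve using three stations at a time. Using SEIS_02, SEIS_04, SEIS_05 (subtract circle equations pairwise → linear system) gives (x, y) ≈ (-48.1, 12.3).
Distances from that point to each station vs reported:
  SEIS_02: calculated 67.7 vs reported 67.7 → residual 0.0 km
  SEIS_03: calculated 99.0 vs reported 71.3 → residual 27.7 km
  SEIS_04: calculated 159.5 vs reported 159.5 → residual 0.0 km
  SEIS_05: calculated 127.7 vs reported 127.7 → residual 0.0 km
SEIS_02, SEIS_04, SEIS_05 are mutually consistent (residuals ≈ 0); SEIS_03 is off by 27.7 km.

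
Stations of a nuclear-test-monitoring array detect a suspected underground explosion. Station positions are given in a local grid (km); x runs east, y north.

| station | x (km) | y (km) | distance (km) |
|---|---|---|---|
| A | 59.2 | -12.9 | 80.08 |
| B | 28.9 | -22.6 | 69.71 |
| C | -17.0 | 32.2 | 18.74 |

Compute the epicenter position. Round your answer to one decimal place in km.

Circle about each station: (x − 59.2)² + (y + 12.9)² = 80.08²; (x − 28.9)² + (y + 22.6)² = 69.71²; (x + 17.0)² + (y − 32.2)² = 18.74².
Subtracting the A equation from the B and C equations removes the quadratic terms:
-60.6 x − 19.4 y = -771.76
-152.4 x + 90.2 y = 3716.41
Solving the 2×2 system: x ≈ -0.3, y ≈ 40.7 km.

(-0.3, 40.7)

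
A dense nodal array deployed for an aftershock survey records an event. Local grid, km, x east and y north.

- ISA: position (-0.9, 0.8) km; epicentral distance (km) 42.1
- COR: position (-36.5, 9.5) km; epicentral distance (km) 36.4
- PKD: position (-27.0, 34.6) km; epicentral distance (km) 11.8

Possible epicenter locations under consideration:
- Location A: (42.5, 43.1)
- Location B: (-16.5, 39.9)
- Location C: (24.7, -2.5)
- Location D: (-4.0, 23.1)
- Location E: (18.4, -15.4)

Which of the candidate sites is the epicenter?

For each candidate, compare |candidate − station| to the reported distance:
Location A: residuals ISA 18.5, COR 49.4, PKD 58.2 → max 58.2 km
Location B: residuals ISA 0.0, COR 0.0, PKD 0.0 → max 0.0 km
Location C: residuals ISA 16.3, COR 26.0, PKD 51.8 → max 51.8 km
Location D: residuals ISA 19.6, COR 1.2, PKD 13.9 → max 19.6 km
Location E: residuals ISA 16.9, COR 23.9, PKD 55.7 → max 55.7 km
Only Location B has all residuals ≈ 0.

Location B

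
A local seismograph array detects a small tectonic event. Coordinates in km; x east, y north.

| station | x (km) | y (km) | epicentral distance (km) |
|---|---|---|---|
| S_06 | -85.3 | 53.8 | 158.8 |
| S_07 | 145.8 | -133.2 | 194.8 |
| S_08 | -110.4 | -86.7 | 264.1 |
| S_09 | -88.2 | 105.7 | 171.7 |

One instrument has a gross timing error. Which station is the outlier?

S_08

Solve using three stations at a time. Using S_06, S_07, S_09 (subtract circle equations pairwise → linear system) gives (x, y) ≈ (73.4, 47.6).
Distances from that point to each station vs reported:
  S_06: calculated 158.8 vs reported 158.8 → residual 0.0 km
  S_07: calculated 194.8 vs reported 194.8 → residual 0.0 km
  S_08: calculated 227.6 vs reported 264.1 → residual 36.5 km
  S_09: calculated 171.7 vs reported 171.7 → residual 0.0 km
S_06, S_07, S_09 are mutually consistent (residuals ≈ 0); S_08 is off by 36.5 km.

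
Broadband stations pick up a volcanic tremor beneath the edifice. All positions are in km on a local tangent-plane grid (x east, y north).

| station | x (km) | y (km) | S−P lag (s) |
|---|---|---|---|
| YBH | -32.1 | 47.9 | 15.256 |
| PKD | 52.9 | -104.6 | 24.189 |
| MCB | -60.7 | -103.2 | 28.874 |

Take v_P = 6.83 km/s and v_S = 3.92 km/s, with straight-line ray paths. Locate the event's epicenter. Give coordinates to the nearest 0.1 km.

Distance from S−P lag: d = Δt · v_P v_S / (v_P − v_S) = Δt · (6.83·3.92)/(6.83−3.92) ≈ 9.2005·Δt.
So d_YBH = 140.36, d_PKD = 222.55, d_MCB = 265.66 km.
Circle about each station: (x + 32.1)² + (y − 47.9)² = 140.36²; (x − 52.9)² + (y + 104.6)² = 222.55²; (x + 60.7)² + (y + 103.2)² = 265.66².
Subtracting the YBH equation from the PKD and MCB equations removes the quadratic terms:
170.0 x − 305.0 y = -19412.82
-57.2 x − 302.2 y = -39864.40
Solving the 2×2 system: x ≈ 91.4, y ≈ 114.6 km.

(91.4, 114.6)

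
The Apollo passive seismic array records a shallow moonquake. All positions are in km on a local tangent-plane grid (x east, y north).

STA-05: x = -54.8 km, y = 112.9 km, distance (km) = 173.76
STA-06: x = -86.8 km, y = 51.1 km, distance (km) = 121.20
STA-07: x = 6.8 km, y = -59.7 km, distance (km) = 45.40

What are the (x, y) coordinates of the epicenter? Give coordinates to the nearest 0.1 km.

Circle about each station: (x + 54.8)² + (y − 112.9)² = 173.76²; (x + 86.8)² + (y − 51.1)² = 121.20²; (x − 6.8)² + (y + 59.7)² = 45.40².
Subtracting the STA-05 equation from the STA-06 and STA-07 equations removes the quadratic terms:
-64.0 x − 123.6 y = 9899.10
123.2 x − 345.2 y = 15992.26
Solving the 2×2 system: x ≈ -38.6, y ≈ -60.1 km.

(-38.6, -60.1)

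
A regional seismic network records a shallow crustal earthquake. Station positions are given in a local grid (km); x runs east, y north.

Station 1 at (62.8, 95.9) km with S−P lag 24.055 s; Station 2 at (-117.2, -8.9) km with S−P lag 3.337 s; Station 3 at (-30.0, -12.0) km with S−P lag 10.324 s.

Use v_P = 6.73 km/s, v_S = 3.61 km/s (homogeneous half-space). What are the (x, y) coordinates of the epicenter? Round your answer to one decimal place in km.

Distance from S−P lag: d = Δt · v_P v_S / (v_P − v_S) = Δt · (6.73·3.61)/(6.73−3.61) ≈ 7.7870·Δt.
So d_Station 1 = 187.32, d_Station 2 = 25.99, d_Station 3 = 80.39 km.
Circle about each station: (x − 62.8)² + (y − 95.9)² = 187.32²; (x + 117.2)² + (y + 8.9)² = 25.99²; (x + 30.0)² + (y + 12.0)² = 80.39².
Subtracting pairs of circle equations eliminates x²+y² and gives linear equations (the radical axes):
-360.0 x − 209.6 y = 35087.70
-185.6 x − 215.8 y = 16529.58
Solving the 2×2 system: x ≈ -105.9, y ≈ 14.5 km.
Check against Station 1 (with the unrounded x, y): √((x − 62.8)²+(y − 95.9)²) = 187.32 ≈ 187.32 km. ✓

x ≈ -105.9 km, y ≈ 14.5 km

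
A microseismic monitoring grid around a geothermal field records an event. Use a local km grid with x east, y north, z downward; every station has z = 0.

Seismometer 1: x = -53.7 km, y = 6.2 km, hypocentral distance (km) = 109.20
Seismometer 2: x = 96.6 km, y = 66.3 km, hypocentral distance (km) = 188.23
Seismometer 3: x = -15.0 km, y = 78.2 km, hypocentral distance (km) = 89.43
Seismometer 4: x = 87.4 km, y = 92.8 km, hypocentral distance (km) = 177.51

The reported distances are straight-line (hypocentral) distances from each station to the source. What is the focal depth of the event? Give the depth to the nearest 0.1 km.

59.6 km

Each station gives a sphere (x−x_i)² + (y−y_i)² + z² = d_i² (stations at z=0).
Subtracting the Seismometer 1 sphere from Seismometer 2 and Seismometer 3: z² cancels, leaving linear equations in x and y:
300.6 x + 120.2 y = -12700.77
77.4 x + 144.0 y = 7345.03
Solving: x ≈ -79.798, y ≈ 93.899 km (keep extra digits for the depth step; rounded: -79.8, 93.9).
Then from the Seismometer 1 sphere: z² = 109.20² − (x + 53.7)² − (y − 6.2)² with x = -79.798, y = 93.899, so z ≈ 59.602 ≈ 59.6 km.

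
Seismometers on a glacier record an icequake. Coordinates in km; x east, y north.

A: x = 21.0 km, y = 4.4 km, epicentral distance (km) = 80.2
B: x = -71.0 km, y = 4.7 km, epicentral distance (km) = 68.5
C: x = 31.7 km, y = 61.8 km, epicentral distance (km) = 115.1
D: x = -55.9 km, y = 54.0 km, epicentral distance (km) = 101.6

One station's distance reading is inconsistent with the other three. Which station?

A

Solve using three stations at a time. Using B, C, D (subtract circle equations pairwise → linear system) gives (x, y) ≈ (-20.0, -41.1).
Distances from that point to each station vs reported:
  A: calculated 61.2 vs reported 80.2 → residual 19.0 km
  B: calculated 68.5 vs reported 68.5 → residual 0.0 km
  C: calculated 115.1 vs reported 115.1 → residual 0.0 km
  D: calculated 101.6 vs reported 101.6 → residual 0.0 km
B, C, D are mutually consistent (residuals ≈ 0); A is off by 19.0 km.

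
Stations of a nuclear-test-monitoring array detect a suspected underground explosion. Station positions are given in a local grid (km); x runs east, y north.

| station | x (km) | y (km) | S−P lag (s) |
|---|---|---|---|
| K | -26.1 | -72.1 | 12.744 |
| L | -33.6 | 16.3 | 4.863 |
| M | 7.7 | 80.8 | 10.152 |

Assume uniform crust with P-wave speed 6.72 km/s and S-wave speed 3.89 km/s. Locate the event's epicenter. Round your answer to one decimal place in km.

-74.3 km east, 35.3 km north

Distance from S−P lag: d = Δt · v_P v_S / (v_P − v_S) = Δt · (6.72·3.89)/(6.72−3.89) ≈ 9.2370·Δt.
So d_K = 117.72, d_L = 44.92, d_M = 93.77 km.
Circle about each station: (x + 26.1)² + (y + 72.1)² = 117.72²; (x + 33.6)² + (y − 16.3)² = 44.92²; (x − 7.7)² + (y − 80.8)² = 93.77².
Subtracting pairs of circle equations eliminates x²+y² and gives linear equations (the radical axes):
-15.0 x + 176.8 y = 7355.22
67.6 x + 305.8 y = 5773.50
Solving the 2×2 system: x ≈ -74.3, y ≈ 35.3 km.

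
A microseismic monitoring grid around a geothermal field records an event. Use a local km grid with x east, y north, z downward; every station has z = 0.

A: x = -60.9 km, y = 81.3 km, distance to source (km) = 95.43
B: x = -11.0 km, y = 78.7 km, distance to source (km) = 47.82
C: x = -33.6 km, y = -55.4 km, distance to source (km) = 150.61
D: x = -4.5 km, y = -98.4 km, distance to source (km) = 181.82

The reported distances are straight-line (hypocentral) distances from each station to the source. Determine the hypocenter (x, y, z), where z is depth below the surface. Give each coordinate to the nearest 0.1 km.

(32.3, 78.5, 20.3)

Each station gives a sphere (x−x_i)² + (y−y_i)² + z² = d_i² (stations at z=0).
Subtracting the A sphere from B and C: z² cancels, leaving linear equations in x and y:
99.8 x − 5.2 y = 2816.32
54.6 x − 273.4 y = -19696.87
Solving: x ≈ 32.310, y ≈ 78.497 km (keep extra digits for the depth step; rounded: 32.3, 78.5).
Then from the A sphere: z² = 95.43² − (x + 60.9)² − (y − 81.3)² with x = 32.310, y = 78.497, so z ≈ 20.271 ≈ 20.3 km.
Check against D (with the unrounded solution): distance 181.82 ≈ 181.82 km. ✓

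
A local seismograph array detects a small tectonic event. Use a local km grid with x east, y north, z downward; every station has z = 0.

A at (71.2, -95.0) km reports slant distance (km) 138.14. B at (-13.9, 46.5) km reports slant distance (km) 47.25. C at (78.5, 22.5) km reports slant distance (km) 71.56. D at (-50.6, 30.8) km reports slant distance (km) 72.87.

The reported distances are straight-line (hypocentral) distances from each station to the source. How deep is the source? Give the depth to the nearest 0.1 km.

depth ≈ 32.1 km

Each station gives a sphere (x−x_i)² + (y−y_i)² + z² = d_i² (stations at z=0).
Subtracting the A sphere from B and C: z² cancels, leaving linear equations in x and y:
-170.2 x + 283.0 y = 5111.12
14.6 x + 235.0 y = 6535.89
Solving: x ≈ 14.697, y ≈ 26.899 km (keep extra digits for the depth step; rounded: 14.7, 26.9).
Then from the A sphere: z² = 138.14² − (x − 71.2)² − (y + 95.0)² with x = 14.697, y = 26.899, so z ≈ 32.105 ≈ 32.1 km.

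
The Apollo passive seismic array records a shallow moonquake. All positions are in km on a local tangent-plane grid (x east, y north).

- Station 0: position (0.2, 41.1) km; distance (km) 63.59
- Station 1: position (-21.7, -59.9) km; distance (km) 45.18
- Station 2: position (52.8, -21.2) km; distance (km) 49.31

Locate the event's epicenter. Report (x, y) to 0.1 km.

3.5 km east, -22.4 km north

Circle about each station: (x − 0.2)² + (y − 41.1)² = 63.59²; (x + 21.7)² + (y + 59.9)² = 45.18²; (x − 52.8)² + (y + 21.2)² = 49.31².
Subtracting the Station 0 equation from the Station 1 and Station 2 equations removes the quadratic terms:
-43.8 x − 202.0 y = 4372.11
105.2 x − 124.6 y = 3160.24
Solving the 2×2 system: x ≈ 3.5, y ≈ -22.4 km.
Check against Station 0 (with the unrounded x, y): √((x − 0.2)²+(y − 41.1)²) = 63.59 ≈ 63.59 km. ✓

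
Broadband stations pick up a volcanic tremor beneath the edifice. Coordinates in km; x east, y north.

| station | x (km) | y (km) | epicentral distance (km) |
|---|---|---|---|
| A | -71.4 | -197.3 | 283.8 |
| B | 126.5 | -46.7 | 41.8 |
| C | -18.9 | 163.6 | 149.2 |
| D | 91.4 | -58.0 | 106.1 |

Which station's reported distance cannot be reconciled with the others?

B

Solve using three stations at a time. Using A, C, D (subtract circle equations pairwise → linear system) gives (x, y) ≈ (73.7, 46.6).
Distances from that point to each station vs reported:
  A: calculated 283.8 vs reported 283.8 → residual 0.0 km
  B: calculated 107.2 vs reported 41.8 → residual 65.4 km
  C: calculated 149.2 vs reported 149.2 → residual 0.0 km
  D: calculated 106.1 vs reported 106.1 → residual 0.0 km
A, C, D are mutually consistent (residuals ≈ 0); B is off by 65.4 km.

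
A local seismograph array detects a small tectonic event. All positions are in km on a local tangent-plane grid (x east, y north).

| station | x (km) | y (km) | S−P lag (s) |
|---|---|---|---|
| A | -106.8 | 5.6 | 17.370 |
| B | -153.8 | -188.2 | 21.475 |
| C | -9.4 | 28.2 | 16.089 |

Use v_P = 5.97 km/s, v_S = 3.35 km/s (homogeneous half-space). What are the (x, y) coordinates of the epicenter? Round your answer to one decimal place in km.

Distance from S−P lag: d = Δt · v_P v_S / (v_P − v_S) = Δt · (5.97·3.35)/(5.97−3.35) ≈ 7.6334·Δt.
So d_A = 132.59, d_B = 163.93, d_C = 122.81 km.
Circle about each station: (x + 106.8)² + (y − 5.6)² = 132.59²; (x + 153.8)² + (y + 188.2)² = 163.93²; (x + 9.4)² + (y − 28.2)² = 122.81².
Subtracting the A equation from the B and C equations removes the quadratic terms:
-94.0 x − 387.6 y = 38343.14
194.8 x + 45.2 y = -8056.19
Solving the 2×2 system: x ≈ -19.5, y ≈ -94.2 km.

(-19.5, -94.2)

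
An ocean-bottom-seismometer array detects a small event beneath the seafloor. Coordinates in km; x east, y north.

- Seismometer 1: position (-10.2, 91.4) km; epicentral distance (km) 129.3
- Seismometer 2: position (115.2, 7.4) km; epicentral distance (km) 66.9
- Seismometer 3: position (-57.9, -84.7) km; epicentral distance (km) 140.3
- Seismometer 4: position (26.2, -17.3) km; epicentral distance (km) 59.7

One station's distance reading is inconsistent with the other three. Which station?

Seismometer 1

Solve using three stations at a time. Using Seismometer 2, Seismometer 3, Seismometer 4 (subtract circle equations pairwise → linear system) gives (x, y) ≈ (77.5, -47.9).
Distances from that point to each station vs reported:
  Seismometer 1: calculated 164.6 vs reported 129.3 → residual 35.3 km
  Seismometer 2: calculated 66.9 vs reported 66.9 → residual 0.0 km
  Seismometer 3: calculated 140.3 vs reported 140.3 → residual 0.0 km
  Seismometer 4: calculated 59.7 vs reported 59.7 → residual 0.0 km
Seismometer 2, Seismometer 3, Seismometer 4 are mutually consistent (residuals ≈ 0); Seismometer 1 is off by 35.3 km.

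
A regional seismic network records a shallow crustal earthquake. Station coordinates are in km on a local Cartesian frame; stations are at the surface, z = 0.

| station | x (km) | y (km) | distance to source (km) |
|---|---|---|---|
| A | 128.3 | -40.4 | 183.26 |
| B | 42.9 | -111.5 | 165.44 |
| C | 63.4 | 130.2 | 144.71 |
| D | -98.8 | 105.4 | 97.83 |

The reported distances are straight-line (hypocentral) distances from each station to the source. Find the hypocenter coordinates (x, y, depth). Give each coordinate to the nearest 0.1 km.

x ≈ -39.4 km, y ≈ 30.5 km, depth ≈ 20.8 km

Each station gives a sphere (x−x_i)² + (y−y_i)² + z² = d_i² (stations at z=0).
Subtracting the A sphere from B and C: z² cancels, leaving linear equations in x and y:
-170.8 x − 142.2 y = 2393.44
-129.8 x + 341.2 y = 15521.79
Solving: x ≈ -39.407, y ≈ 30.501 km (keep extra digits for the depth step; rounded: -39.4, 30.5).
Then from the A sphere: z² = 183.26² − (x − 128.3)² − (y + 40.4)² with x = -39.407, y = 30.501, so z ≈ 20.776 ≈ 20.8 km.
Check against D (with the unrounded solution): distance 97.82 ≈ 97.83 km. ✓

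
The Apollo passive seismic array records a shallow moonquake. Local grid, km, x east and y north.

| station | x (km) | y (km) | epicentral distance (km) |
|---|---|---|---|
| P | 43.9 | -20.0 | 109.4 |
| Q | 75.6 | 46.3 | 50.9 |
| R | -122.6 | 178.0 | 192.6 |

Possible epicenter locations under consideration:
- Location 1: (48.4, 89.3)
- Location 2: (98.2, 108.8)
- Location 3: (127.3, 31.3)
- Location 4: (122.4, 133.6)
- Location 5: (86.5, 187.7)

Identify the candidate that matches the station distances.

For each candidate, compare |candidate − station| to the reported distance:
Location 1: residuals P 0.0, Q 0.0, R 0.0 → max 0.0 km
Location 2: residuals P 30.4, Q 15.6, R 38.8 → max 38.8 km
Location 3: residuals P 11.5, Q 2.9, R 97.2 → max 97.2 km
Location 4: residuals P 63.1, Q 48.2, R 56.4 → max 63.1 km
Location 5: residuals P 102.6, Q 90.9, R 16.7 → max 102.6 km
Only Location 1 has all residuals ≈ 0.

Location 1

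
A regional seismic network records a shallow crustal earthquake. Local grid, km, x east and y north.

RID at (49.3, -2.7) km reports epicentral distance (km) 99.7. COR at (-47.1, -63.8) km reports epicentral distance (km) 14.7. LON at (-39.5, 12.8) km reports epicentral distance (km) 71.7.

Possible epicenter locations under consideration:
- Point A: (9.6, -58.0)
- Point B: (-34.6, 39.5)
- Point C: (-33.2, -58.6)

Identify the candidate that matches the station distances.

For each candidate, compare |candidate − station| to the reported distance:
Point A: residuals RID 31.6, COR 42.3, LON 14.5 → max 42.3 km
Point B: residuals RID 5.8, COR 89.4, LON 44.6 → max 89.4 km
Point C: residuals RID 0.0, COR 0.1, LON 0.0 → max 0.1 km
Only Point C has all residuals ≈ 0.

Point C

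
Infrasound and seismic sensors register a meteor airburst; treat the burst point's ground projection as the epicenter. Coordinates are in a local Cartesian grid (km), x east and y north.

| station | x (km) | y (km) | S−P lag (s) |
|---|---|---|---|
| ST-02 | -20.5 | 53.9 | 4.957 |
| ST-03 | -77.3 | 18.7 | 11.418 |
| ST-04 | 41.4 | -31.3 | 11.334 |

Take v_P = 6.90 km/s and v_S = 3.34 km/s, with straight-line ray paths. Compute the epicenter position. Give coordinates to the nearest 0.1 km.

Distance from S−P lag: d = Δt · v_P v_S / (v_P − v_S) = Δt · (6.90·3.34)/(6.90−3.34) ≈ 6.4736·Δt.
So d_ST-02 = 32.09, d_ST-03 = 73.92, d_ST-04 = 73.37 km.
Circle about each station: (x + 20.5)² + (y − 53.9)² = 32.09²; (x + 77.3)² + (y − 18.7)² = 73.92²; (x − 41.4)² + (y + 31.3)² = 73.37².
Subtracting the ST-02 equation from the ST-03 and ST-04 equations removes the quadratic terms:
-113.6 x − 70.4 y = -1434.88
123.8 x − 170.4 y = -4985.20
Solving the 2×2 system: x ≈ -3.8, y ≈ 26.5 km.
Check against ST-02 (with the unrounded x, y): √((x + 20.5)²+(y − 53.9)²) = 32.09 ≈ 32.09 km. ✓

(-3.8, 26.5)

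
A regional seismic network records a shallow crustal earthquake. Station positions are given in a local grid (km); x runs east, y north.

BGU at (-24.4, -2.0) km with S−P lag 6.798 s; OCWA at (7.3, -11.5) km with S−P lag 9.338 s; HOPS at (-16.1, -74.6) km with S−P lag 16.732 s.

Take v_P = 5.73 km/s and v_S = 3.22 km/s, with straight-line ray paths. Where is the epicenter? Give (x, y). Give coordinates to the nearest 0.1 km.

x ≈ -27.1 km, y ≈ 47.9 km

Distance from S−P lag: d = Δt · v_P v_S / (v_P − v_S) = Δt · (5.73·3.22)/(5.73−3.22) ≈ 7.3508·Δt.
So d_BGU = 49.97, d_OCWA = 68.64, d_HOPS = 122.99 km.
Circle about each station: (x + 24.4)² + (y + 2.0)² = 49.97²; (x − 7.3)² + (y + 11.5)² = 68.64²; (x + 16.1)² + (y + 74.6)² = 122.99².
Subtracting the BGU equation from the OCWA and HOPS equations removes the quadratic terms:
63.4 x − 19.0 y = -2628.27
16.6 x − 145.2 y = -7404.53
Solving the 2×2 system: x ≈ -27.1, y ≈ 47.9 km.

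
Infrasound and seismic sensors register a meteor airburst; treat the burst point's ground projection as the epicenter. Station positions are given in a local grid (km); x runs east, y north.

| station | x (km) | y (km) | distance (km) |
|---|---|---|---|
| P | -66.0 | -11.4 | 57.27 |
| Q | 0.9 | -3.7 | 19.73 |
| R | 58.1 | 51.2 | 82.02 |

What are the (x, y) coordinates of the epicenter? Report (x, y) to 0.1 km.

x ≈ -13.0 km, y ≈ 10.3 km

Circle about each station: (x + 66.0)² + (y + 11.4)² = 57.27²; (x − 0.9)² + (y + 3.7)² = 19.73²; (x − 58.1)² + (y − 51.2)² = 82.02².
Subtracting the P equation from the Q and R equations removes the quadratic terms:
133.8 x + 15.4 y = -1580.88
248.2 x + 125.2 y = -1936.34
Solving the 2×2 system: x ≈ -13.0, y ≈ 10.3 km.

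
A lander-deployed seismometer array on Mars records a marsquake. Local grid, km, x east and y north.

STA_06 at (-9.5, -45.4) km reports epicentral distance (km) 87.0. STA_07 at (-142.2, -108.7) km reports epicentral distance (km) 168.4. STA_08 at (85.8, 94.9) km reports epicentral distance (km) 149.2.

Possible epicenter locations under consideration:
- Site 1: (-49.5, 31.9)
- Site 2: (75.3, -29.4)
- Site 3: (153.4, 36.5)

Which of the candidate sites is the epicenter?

For each candidate, compare |candidate − station| to the reported distance:
Site 1: residuals STA_06 0.0, STA_07 0.0, STA_08 0.0 → max 0.0 km
Site 2: residuals STA_06 0.7, STA_07 63.1, STA_08 24.5 → max 63.1 km
Site 3: residuals STA_06 95.3, STA_07 160.9, STA_08 59.9 → max 160.9 km
Only Site 1 has all residuals ≈ 0.

Site 1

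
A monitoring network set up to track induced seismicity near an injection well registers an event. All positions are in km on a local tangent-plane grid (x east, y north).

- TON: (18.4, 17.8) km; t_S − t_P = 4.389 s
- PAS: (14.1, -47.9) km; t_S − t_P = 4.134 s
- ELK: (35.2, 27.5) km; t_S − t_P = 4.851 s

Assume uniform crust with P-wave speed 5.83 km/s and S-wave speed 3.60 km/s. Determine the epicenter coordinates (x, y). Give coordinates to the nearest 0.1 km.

(39.0, -18.0)

Distance from S−P lag: d = Δt · v_P v_S / (v_P − v_S) = Δt · (5.83·3.60)/(5.83−3.60) ≈ 9.4117·Δt.
So d_TON = 41.31, d_PAS = 38.91, d_ELK = 45.66 km.
Circle about each station: (x − 18.4)² + (y − 17.8)² = 41.31²; (x − 14.1)² + (y + 47.9)² = 38.91²; (x − 35.2)² + (y − 27.5)² = 45.66².
Subtracting the TON equation from the PAS and ELK equations removes the quadratic terms:
-8.6 x − 131.4 y = 2030.35
33.6 x + 19.4 y = 961.57
Solving the 2×2 system: x ≈ 39.0, y ≈ -18.0 km.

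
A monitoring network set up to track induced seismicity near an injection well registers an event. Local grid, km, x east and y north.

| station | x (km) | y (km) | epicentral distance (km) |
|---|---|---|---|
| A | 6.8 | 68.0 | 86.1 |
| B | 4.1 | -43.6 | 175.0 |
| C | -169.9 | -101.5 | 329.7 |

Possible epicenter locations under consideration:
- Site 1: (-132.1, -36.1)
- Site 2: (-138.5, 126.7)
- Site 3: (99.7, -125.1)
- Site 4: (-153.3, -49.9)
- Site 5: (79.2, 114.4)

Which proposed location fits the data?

For each candidate, compare |candidate − station| to the reported distance:
Site 1: residuals A 87.5, B 38.6, C 254.2 → max 254.2 km
Site 2: residuals A 70.6, B 47.1, C 99.3 → max 99.3 km
Site 3: residuals A 128.2, B 49.4, C 59.1 → max 128.2 km
Site 4: residuals A 112.7, B 17.5, C 275.5 → max 275.5 km
Site 5: residuals A 0.1, B 0.1, C 0.1 → max 0.1 km
Only Site 5 has all residuals ≈ 0.

Site 5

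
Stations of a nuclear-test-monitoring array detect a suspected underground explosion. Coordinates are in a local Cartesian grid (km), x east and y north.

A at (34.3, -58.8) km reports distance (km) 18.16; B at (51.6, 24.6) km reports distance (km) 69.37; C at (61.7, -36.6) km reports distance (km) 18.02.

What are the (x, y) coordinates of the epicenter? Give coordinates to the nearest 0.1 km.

Circle about each station: (x − 34.3)² + (y + 58.8)² = 18.16²; (x − 51.6)² + (y − 24.6)² = 69.37²; (x − 61.7)² + (y + 36.6)² = 18.02².
Subtracting pairs of circle equations eliminates x²+y² and gives linear equations (the radical axes):
34.6 x + 166.8 y = -5848.62
54.8 x + 44.4 y = 517.59
Solving the 2×2 system: x ≈ 45.5, y ≈ -44.5 km.

45.5 km east, -44.5 km north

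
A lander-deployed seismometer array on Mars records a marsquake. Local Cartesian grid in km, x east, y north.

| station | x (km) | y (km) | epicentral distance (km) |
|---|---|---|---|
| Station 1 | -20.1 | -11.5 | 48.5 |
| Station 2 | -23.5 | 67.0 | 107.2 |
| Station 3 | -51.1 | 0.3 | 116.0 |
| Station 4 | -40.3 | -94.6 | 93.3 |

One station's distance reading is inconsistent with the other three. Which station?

Station 3

Solve using three stations at a time. Using Station 1, Station 2, Station 4 (subtract circle equations pairwise → linear system) gives (x, y) ≈ (25.7, -28.4).
Distances from that point to each station vs reported:
  Station 1: calculated 48.8 vs reported 48.5 → residual 0.3 km
  Station 2: calculated 107.3 vs reported 107.2 → residual 0.1 km
  Station 3: calculated 82.0 vs reported 116.0 → residual 34.0 km
  Station 4: calculated 93.5 vs reported 93.3 → residual 0.2 km
Station 1, Station 2, Station 4 are mutually consistent (residuals ≈ 0); Station 3 is off by 34.0 km.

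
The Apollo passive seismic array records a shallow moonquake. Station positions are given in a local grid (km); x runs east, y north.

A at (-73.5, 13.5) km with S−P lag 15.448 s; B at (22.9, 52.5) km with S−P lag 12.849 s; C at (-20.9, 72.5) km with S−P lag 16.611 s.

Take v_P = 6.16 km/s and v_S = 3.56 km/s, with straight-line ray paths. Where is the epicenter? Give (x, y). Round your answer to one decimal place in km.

Distance from S−P lag: d = Δt · v_P v_S / (v_P − v_S) = Δt · (6.16·3.56)/(6.16−3.56) ≈ 8.4345·Δt.
So d_A = 130.30, d_B = 108.37, d_C = 140.10 km.
Circle about each station: (x + 73.5)² + (y − 13.5)² = 130.30²; (x − 22.9)² + (y − 52.5)² = 108.37²; (x + 20.9)² + (y − 72.5)² = 140.10².
Subtracting pairs of circle equations eliminates x²+y² and gives linear equations (the radical axes):
192.8 x + 78.0 y = 2930.19
105.2 x + 118.0 y = -2541.36
Solving the 2×2 system: x ≈ 37.4, y ≈ -54.9 km.

x ≈ 37.4 km, y ≈ -54.9 km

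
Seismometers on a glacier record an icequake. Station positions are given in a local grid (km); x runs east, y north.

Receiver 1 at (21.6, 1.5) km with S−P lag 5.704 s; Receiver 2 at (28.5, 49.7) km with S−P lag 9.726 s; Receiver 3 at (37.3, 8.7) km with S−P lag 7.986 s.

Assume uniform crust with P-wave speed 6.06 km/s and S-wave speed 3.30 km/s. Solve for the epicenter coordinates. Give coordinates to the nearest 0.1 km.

(-19.6, -1.8)

Distance from S−P lag: d = Δt · v_P v_S / (v_P − v_S) = Δt · (6.06·3.30)/(6.06−3.30) ≈ 7.2457·Δt.
So d_Receiver 1 = 41.33, d_Receiver 2 = 70.47, d_Receiver 3 = 57.86 km.
Circle about each station: (x − 21.6)² + (y − 1.5)² = 41.33²; (x − 28.5)² + (y − 49.7)² = 70.47²; (x − 37.3)² + (y − 8.7)² = 57.86².
Subtracting the Receiver 1 equation from the Receiver 2 and Receiver 3 equations removes the quadratic terms:
13.8 x + 96.4 y = -444.32
31.4 x + 14.4 y = -641.44
Solving the 2×2 system: x ≈ -19.6, y ≈ -1.8 km.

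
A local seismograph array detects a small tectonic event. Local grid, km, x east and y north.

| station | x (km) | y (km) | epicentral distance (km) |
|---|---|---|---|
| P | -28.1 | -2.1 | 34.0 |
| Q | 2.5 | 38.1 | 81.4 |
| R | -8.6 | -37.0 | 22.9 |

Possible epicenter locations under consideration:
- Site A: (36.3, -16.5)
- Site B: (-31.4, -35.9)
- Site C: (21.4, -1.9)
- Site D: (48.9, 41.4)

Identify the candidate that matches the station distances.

For each candidate, compare |candidate − station| to the reported distance:
Site A: residuals P 32.0, Q 17.2, R 26.5 → max 32.0 km
Site B: residuals P 0.0, Q 0.0, R 0.1 → max 0.1 km
Site C: residuals P 15.5, Q 37.2, R 23.3 → max 37.2 km
Site D: residuals P 54.4, Q 34.9, R 74.3 → max 74.3 km
Only Site B has all residuals ≈ 0.

Site B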